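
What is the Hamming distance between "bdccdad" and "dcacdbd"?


Comparing "bdccdad" and "dcacdbd" position by position:
  Position 0: 'b' vs 'd' => differ
  Position 1: 'd' vs 'c' => differ
  Position 2: 'c' vs 'a' => differ
  Position 3: 'c' vs 'c' => same
  Position 4: 'd' vs 'd' => same
  Position 5: 'a' vs 'b' => differ
  Position 6: 'd' vs 'd' => same
Total differences (Hamming distance): 4

4


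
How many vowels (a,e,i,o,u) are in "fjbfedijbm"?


Input: fjbfedijbm
Checking each character:
  'f' at position 0: consonant
  'j' at position 1: consonant
  'b' at position 2: consonant
  'f' at position 3: consonant
  'e' at position 4: vowel (running total: 1)
  'd' at position 5: consonant
  'i' at position 6: vowel (running total: 2)
  'j' at position 7: consonant
  'b' at position 8: consonant
  'm' at position 9: consonant
Total vowels: 2

2


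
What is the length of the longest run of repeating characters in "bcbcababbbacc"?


Input: "bcbcababbbacc"
Scanning for longest run:
  Position 1 ('c'): new char, reset run to 1
  Position 2 ('b'): new char, reset run to 1
  Position 3 ('c'): new char, reset run to 1
  Position 4 ('a'): new char, reset run to 1
  Position 5 ('b'): new char, reset run to 1
  Position 6 ('a'): new char, reset run to 1
  Position 7 ('b'): new char, reset run to 1
  Position 8 ('b'): continues run of 'b', length=2
  Position 9 ('b'): continues run of 'b', length=3
  Position 10 ('a'): new char, reset run to 1
  Position 11 ('c'): new char, reset run to 1
  Position 12 ('c'): continues run of 'c', length=2
Longest run: 'b' with length 3

3


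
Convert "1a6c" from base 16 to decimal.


Input: "1a6c" in base 16
Positional expansion:
  Digit '1' (value 1) x 16^3 = 4096
  Digit 'a' (value 10) x 16^2 = 2560
  Digit '6' (value 6) x 16^1 = 96
  Digit 'c' (value 12) x 16^0 = 12
Sum = 6764

6764


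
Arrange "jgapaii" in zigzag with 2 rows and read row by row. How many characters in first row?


Zigzag "jgapaii" into 2 rows:
Placing characters:
  'j' => row 0
  'g' => row 1
  'a' => row 0
  'p' => row 1
  'a' => row 0
  'i' => row 1
  'i' => row 0
Rows:
  Row 0: "jaai"
  Row 1: "gpi"
First row length: 4

4


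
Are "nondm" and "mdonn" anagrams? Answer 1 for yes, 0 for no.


Strings: "nondm", "mdonn"
Sorted first:  dmnno
Sorted second: dmnno
Sorted forms match => anagrams

1


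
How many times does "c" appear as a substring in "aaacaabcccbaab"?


Searching for "c" in "aaacaabcccbaab"
Scanning each position:
  Position 0: "a" => no
  Position 1: "a" => no
  Position 2: "a" => no
  Position 3: "c" => MATCH
  Position 4: "a" => no
  Position 5: "a" => no
  Position 6: "b" => no
  Position 7: "c" => MATCH
  Position 8: "c" => MATCH
  Position 9: "c" => MATCH
  Position 10: "b" => no
  Position 11: "a" => no
  Position 12: "a" => no
  Position 13: "b" => no
Total occurrences: 4

4


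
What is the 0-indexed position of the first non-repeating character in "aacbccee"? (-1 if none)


Input: aacbccee
Character frequencies:
  'a': 2
  'b': 1
  'c': 3
  'e': 2
Scanning left to right for freq == 1:
  Position 0 ('a'): freq=2, skip
  Position 1 ('a'): freq=2, skip
  Position 2 ('c'): freq=3, skip
  Position 3 ('b'): unique! => answer = 3

3


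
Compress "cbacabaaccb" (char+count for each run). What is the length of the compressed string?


Input: cbacabaaccb
Runs:
  'c' x 1 => "c1"
  'b' x 1 => "b1"
  'a' x 1 => "a1"
  'c' x 1 => "c1"
  'a' x 1 => "a1"
  'b' x 1 => "b1"
  'a' x 2 => "a2"
  'c' x 2 => "c2"
  'b' x 1 => "b1"
Compressed: "c1b1a1c1a1b1a2c2b1"
Compressed length: 18

18


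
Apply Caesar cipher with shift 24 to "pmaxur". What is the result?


Caesar cipher: shift "pmaxur" by 24
  'p' (pos 15) + 24 = pos 13 = 'n'
  'm' (pos 12) + 24 = pos 10 = 'k'
  'a' (pos 0) + 24 = pos 24 = 'y'
  'x' (pos 23) + 24 = pos 21 = 'v'
  'u' (pos 20) + 24 = pos 18 = 's'
  'r' (pos 17) + 24 = pos 15 = 'p'
Result: nkyvsp

nkyvsp


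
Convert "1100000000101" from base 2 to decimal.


Input: "1100000000101" in base 2
Positional expansion:
  Digit '1' (value 1) x 2^12 = 4096
  Digit '1' (value 1) x 2^11 = 2048
  Digit '0' (value 0) x 2^10 = 0
  Digit '0' (value 0) x 2^9 = 0
  Digit '0' (value 0) x 2^8 = 0
  Digit '0' (value 0) x 2^7 = 0
  Digit '0' (value 0) x 2^6 = 0
  Digit '0' (value 0) x 2^5 = 0
  Digit '0' (value 0) x 2^4 = 0
  Digit '0' (value 0) x 2^3 = 0
  Digit '1' (value 1) x 2^2 = 4
  Digit '0' (value 0) x 2^1 = 0
  Digit '1' (value 1) x 2^0 = 1
Sum = 6149

6149


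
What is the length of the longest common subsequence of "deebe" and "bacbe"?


LCS of "deebe" and "bacbe"
DP table:
           b    a    c    b    e
      0    0    0    0    0    0
  d   0    0    0    0    0    0
  e   0    0    0    0    0    1
  e   0    0    0    0    0    1
  b   0    1    1    1    1    1
  e   0    1    1    1    1    2
LCS length = dp[5][5] = 2

2


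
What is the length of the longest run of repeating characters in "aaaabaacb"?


Input: "aaaabaacb"
Scanning for longest run:
  Position 1 ('a'): continues run of 'a', length=2
  Position 2 ('a'): continues run of 'a', length=3
  Position 3 ('a'): continues run of 'a', length=4
  Position 4 ('b'): new char, reset run to 1
  Position 5 ('a'): new char, reset run to 1
  Position 6 ('a'): continues run of 'a', length=2
  Position 7 ('c'): new char, reset run to 1
  Position 8 ('b'): new char, reset run to 1
Longest run: 'a' with length 4

4


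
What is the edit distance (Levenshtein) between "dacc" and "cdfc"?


Computing edit distance: "dacc" -> "cdfc"
DP table:
           c    d    f    c
      0    1    2    3    4
  d   1    1    1    2    3
  a   2    2    2    2    3
  c   3    2    3    3    2
  c   4    3    3    4    3
Edit distance = dp[4][4] = 3

3


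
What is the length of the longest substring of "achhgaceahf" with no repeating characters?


Input: "achhgaceahf"
Sliding window (track last position of each char):
  Position 0 ('a'): window [0,0] length 1 -- new best
  Position 1 ('c'): window [0,1] length 2 -- new best
  Position 2 ('h'): window [0,2] length 3 -- new best
  Position 3 ('h'): repeat (last at 2), move window start to 3
  Position 3 ('h'): window [3,3] length 1
  Position 4 ('g'): window [3,4] length 2
  Position 5 ('a'): window [3,5] length 3
  Position 6 ('c'): window [3,6] length 4 -- new best
  Position 7 ('e'): window [3,7] length 5 -- new best
  Position 8 ('a'): repeat (last at 5), move window start to 6
  Position 8 ('a'): window [6,8] length 3
  Position 9 ('h'): window [6,9] length 4
  Position 10 ('f'): window [6,10] length 5
Longest substring with no repeats: "hgace" with length 5

5


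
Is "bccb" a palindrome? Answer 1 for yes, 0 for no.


Input: bccb
Reversed: bccb
  Compare pos 0 ('b') with pos 3 ('b'): match
  Compare pos 1 ('c') with pos 2 ('c'): match
Result: palindrome

1


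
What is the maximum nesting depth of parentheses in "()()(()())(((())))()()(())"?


Input: "()()(()())(((())))()()(())"
Tracking depth:
  Position 0 '(': depth becomes 1
  Position 1 ')': depth becomes 0
  Position 2 '(': depth becomes 1
  Position 3 ')': depth becomes 0
  Position 4 '(': depth becomes 1
  Position 5 '(': depth becomes 2
  Position 6 ')': depth becomes 1
  Position 7 '(': depth becomes 2
  Position 8 ')': depth becomes 1
  Position 9 ')': depth becomes 0
  Position 10 '(': depth becomes 1
  Position 11 '(': depth becomes 2
  Position 12 '(': depth becomes 3
  Position 13 '(': depth becomes 4
  Position 14 ')': depth becomes 3
  Position 15 ')': depth becomes 2
  Position 16 ')': depth becomes 1
  Position 17 ')': depth becomes 0
  Position 18 '(': depth becomes 1
  Position 19 ')': depth becomes 0
  Position 20 '(': depth becomes 1
  Position 21 ')': depth becomes 0
  Position 22 '(': depth becomes 1
  Position 23 '(': depth becomes 2
  Position 24 ')': depth becomes 1
  Position 25 ')': depth becomes 0
Maximum depth reached: 4

4


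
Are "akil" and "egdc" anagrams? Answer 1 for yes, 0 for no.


Strings: "akil", "egdc"
Sorted first:  aikl
Sorted second: cdeg
Differ at position 0: 'a' vs 'c' => not anagrams

0


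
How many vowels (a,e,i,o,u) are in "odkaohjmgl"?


Input: odkaohjmgl
Checking each character:
  'o' at position 0: vowel (running total: 1)
  'd' at position 1: consonant
  'k' at position 2: consonant
  'a' at position 3: vowel (running total: 2)
  'o' at position 4: vowel (running total: 3)
  'h' at position 5: consonant
  'j' at position 6: consonant
  'm' at position 7: consonant
  'g' at position 8: consonant
  'l' at position 9: consonant
Total vowels: 3

3


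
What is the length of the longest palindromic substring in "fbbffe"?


Input: "fbbffe"
Checking substrings for palindromes:
  [0:4] "fbbf" (len 4) => palindrome
  [1:3] "bb" (len 2) => palindrome
  [3:5] "ff" (len 2) => palindrome
Longest palindromic substring: "fbbf" with length 4

4


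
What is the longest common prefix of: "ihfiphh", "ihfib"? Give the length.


Words: ihfiphh, ihfib
  Position 0: all 'i' => match
  Position 1: all 'h' => match
  Position 2: all 'f' => match
  Position 3: all 'i' => match
  Position 4: ('p', 'b') => mismatch, stop
LCP = "ihfi" (length 4)

4


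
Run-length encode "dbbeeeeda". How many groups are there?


Input: dbbeeeeda
Scanning for consecutive runs:
  Group 1: 'd' x 1 (positions 0-0)
  Group 2: 'b' x 2 (positions 1-2)
  Group 3: 'e' x 4 (positions 3-6)
  Group 4: 'd' x 1 (positions 7-7)
  Group 5: 'a' x 1 (positions 8-8)
Total groups: 5

5


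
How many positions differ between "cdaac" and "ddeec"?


Comparing "cdaac" and "ddeec" position by position:
  Position 0: 'c' vs 'd' => DIFFER
  Position 1: 'd' vs 'd' => same
  Position 2: 'a' vs 'e' => DIFFER
  Position 3: 'a' vs 'e' => DIFFER
  Position 4: 'c' vs 'c' => same
Positions that differ: 3

3


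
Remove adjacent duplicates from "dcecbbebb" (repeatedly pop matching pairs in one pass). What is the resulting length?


Input: dcecbbebb
Stack-based adjacent duplicate removal:
  Read 'd': push. Stack: d
  Read 'c': push. Stack: dc
  Read 'e': push. Stack: dce
  Read 'c': push. Stack: dcec
  Read 'b': push. Stack: dcecb
  Read 'b': matches stack top 'b' => pop. Stack: dcec
  Read 'e': push. Stack: dcece
  Read 'b': push. Stack: dceceb
  Read 'b': matches stack top 'b' => pop. Stack: dcece
Final stack: "dcece" (length 5)

5


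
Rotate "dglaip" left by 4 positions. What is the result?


Input: "dglaip", rotate left by 4
First 4 characters: "dgla"
Remaining characters: "ip"
Concatenate remaining + first: "ip" + "dgla" = "ipdgla"

ipdgla


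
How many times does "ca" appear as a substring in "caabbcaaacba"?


Searching for "ca" in "caabbcaaacba"
Scanning each position:
  Position 0: "ca" => MATCH
  Position 1: "aa" => no
  Position 2: "ab" => no
  Position 3: "bb" => no
  Position 4: "bc" => no
  Position 5: "ca" => MATCH
  Position 6: "aa" => no
  Position 7: "aa" => no
  Position 8: "ac" => no
  Position 9: "cb" => no
  Position 10: "ba" => no
Total occurrences: 2

2


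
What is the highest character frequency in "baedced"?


Input: baedced
Character counts:
  'a': 1
  'b': 1
  'c': 1
  'd': 2
  'e': 2
Maximum frequency: 2

2


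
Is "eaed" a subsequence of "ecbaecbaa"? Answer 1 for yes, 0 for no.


Check if "eaed" is a subsequence of "ecbaecbaa"
Greedy scan:
  Position 0 ('e'): matches sub[0] = 'e'
  Position 1 ('c'): no match needed
  Position 2 ('b'): no match needed
  Position 3 ('a'): matches sub[1] = 'a'
  Position 4 ('e'): matches sub[2] = 'e'
  Position 5 ('c'): no match needed
  Position 6 ('b'): no match needed
  Position 7 ('a'): no match needed
  Position 8 ('a'): no match needed
Only matched 3/4 characters => not a subsequence

0


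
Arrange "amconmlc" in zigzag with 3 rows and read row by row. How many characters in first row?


Zigzag "amconmlc" into 3 rows:
Placing characters:
  'a' => row 0
  'm' => row 1
  'c' => row 2
  'o' => row 1
  'n' => row 0
  'm' => row 1
  'l' => row 2
  'c' => row 1
Rows:
  Row 0: "an"
  Row 1: "momc"
  Row 2: "cl"
First row length: 2

2


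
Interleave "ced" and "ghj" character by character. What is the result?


Interleaving "ced" and "ghj":
  Position 0: 'c' from first, 'g' from second => "cg"
  Position 1: 'e' from first, 'h' from second => "eh"
  Position 2: 'd' from first, 'j' from second => "dj"
Result: cgehdj

cgehdj


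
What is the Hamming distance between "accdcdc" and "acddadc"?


Comparing "accdcdc" and "acddadc" position by position:
  Position 0: 'a' vs 'a' => same
  Position 1: 'c' vs 'c' => same
  Position 2: 'c' vs 'd' => differ
  Position 3: 'd' vs 'd' => same
  Position 4: 'c' vs 'a' => differ
  Position 5: 'd' vs 'd' => same
  Position 6: 'c' vs 'c' => same
Total differences (Hamming distance): 2

2


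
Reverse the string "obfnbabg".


Input: obfnbabg
Reading characters right to left:
  Position 7: 'g'
  Position 6: 'b'
  Position 5: 'a'
  Position 4: 'b'
  Position 3: 'n'
  Position 2: 'f'
  Position 1: 'b'
  Position 0: 'o'
Reversed: gbabnfbo

gbabnfbo


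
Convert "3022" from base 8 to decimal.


Input: "3022" in base 8
Positional expansion:
  Digit '3' (value 3) x 8^3 = 1536
  Digit '0' (value 0) x 8^2 = 0
  Digit '2' (value 2) x 8^1 = 16
  Digit '2' (value 2) x 8^0 = 2
Sum = 1554

1554


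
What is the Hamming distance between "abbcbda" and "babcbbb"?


Comparing "abbcbda" and "babcbbb" position by position:
  Position 0: 'a' vs 'b' => differ
  Position 1: 'b' vs 'a' => differ
  Position 2: 'b' vs 'b' => same
  Position 3: 'c' vs 'c' => same
  Position 4: 'b' vs 'b' => same
  Position 5: 'd' vs 'b' => differ
  Position 6: 'a' vs 'b' => differ
Total differences (Hamming distance): 4

4


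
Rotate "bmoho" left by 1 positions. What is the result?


Input: "bmoho", rotate left by 1
First 1 characters: "b"
Remaining characters: "moho"
Concatenate remaining + first: "moho" + "b" = "mohob"

mohob


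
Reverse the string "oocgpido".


Input: oocgpido
Reading characters right to left:
  Position 7: 'o'
  Position 6: 'd'
  Position 5: 'i'
  Position 4: 'p'
  Position 3: 'g'
  Position 2: 'c'
  Position 1: 'o'
  Position 0: 'o'
Reversed: odipgcoo

odipgcoo


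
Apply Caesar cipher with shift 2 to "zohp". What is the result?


Caesar cipher: shift "zohp" by 2
  'z' (pos 25) + 2 = pos 1 = 'b'
  'o' (pos 14) + 2 = pos 16 = 'q'
  'h' (pos 7) + 2 = pos 9 = 'j'
  'p' (pos 15) + 2 = pos 17 = 'r'
Result: bqjr

bqjr


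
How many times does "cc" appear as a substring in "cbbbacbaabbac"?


Searching for "cc" in "cbbbacbaabbac"
Scanning each position:
  Position 0: "cb" => no
  Position 1: "bb" => no
  Position 2: "bb" => no
  Position 3: "ba" => no
  Position 4: "ac" => no
  Position 5: "cb" => no
  Position 6: "ba" => no
  Position 7: "aa" => no
  Position 8: "ab" => no
  Position 9: "bb" => no
  Position 10: "ba" => no
  Position 11: "ac" => no
Total occurrences: 0

0


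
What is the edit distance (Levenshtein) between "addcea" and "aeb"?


Computing edit distance: "addcea" -> "aeb"
DP table:
           a    e    b
      0    1    2    3
  a   1    0    1    2
  d   2    1    1    2
  d   3    2    2    2
  c   4    3    3    3
  e   5    4    3    4
  a   6    5    4    4
Edit distance = dp[6][3] = 4

4


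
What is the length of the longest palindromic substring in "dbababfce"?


Input: "dbababfce"
Checking substrings for palindromes:
  [1:6] "babab" (len 5) => palindrome
  [1:4] "bab" (len 3) => palindrome
  [2:5] "aba" (len 3) => palindrome
  [3:6] "bab" (len 3) => palindrome
Longest palindromic substring: "babab" with length 5

5


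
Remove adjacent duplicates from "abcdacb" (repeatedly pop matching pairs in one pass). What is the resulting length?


Input: abcdacb
Stack-based adjacent duplicate removal:
  Read 'a': push. Stack: a
  Read 'b': push. Stack: ab
  Read 'c': push. Stack: abc
  Read 'd': push. Stack: abcd
  Read 'a': push. Stack: abcda
  Read 'c': push. Stack: abcdac
  Read 'b': push. Stack: abcdacb
Final stack: "abcdacb" (length 7)

7


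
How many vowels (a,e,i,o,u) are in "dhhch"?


Input: dhhch
Checking each character:
  'd' at position 0: consonant
  'h' at position 1: consonant
  'h' at position 2: consonant
  'c' at position 3: consonant
  'h' at position 4: consonant
Total vowels: 0

0


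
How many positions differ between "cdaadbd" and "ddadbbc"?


Comparing "cdaadbd" and "ddadbbc" position by position:
  Position 0: 'c' vs 'd' => DIFFER
  Position 1: 'd' vs 'd' => same
  Position 2: 'a' vs 'a' => same
  Position 3: 'a' vs 'd' => DIFFER
  Position 4: 'd' vs 'b' => DIFFER
  Position 5: 'b' vs 'b' => same
  Position 6: 'd' vs 'c' => DIFFER
Positions that differ: 4

4


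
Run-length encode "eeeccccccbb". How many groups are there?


Input: eeeccccccbb
Scanning for consecutive runs:
  Group 1: 'e' x 3 (positions 0-2)
  Group 2: 'c' x 6 (positions 3-8)
  Group 3: 'b' x 2 (positions 9-10)
Total groups: 3

3


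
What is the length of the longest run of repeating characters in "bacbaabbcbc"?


Input: "bacbaabbcbc"
Scanning for longest run:
  Position 1 ('a'): new char, reset run to 1
  Position 2 ('c'): new char, reset run to 1
  Position 3 ('b'): new char, reset run to 1
  Position 4 ('a'): new char, reset run to 1
  Position 5 ('a'): continues run of 'a', length=2
  Position 6 ('b'): new char, reset run to 1
  Position 7 ('b'): continues run of 'b', length=2
  Position 8 ('c'): new char, reset run to 1
  Position 9 ('b'): new char, reset run to 1
  Position 10 ('c'): new char, reset run to 1
Longest run: 'a' with length 2

2


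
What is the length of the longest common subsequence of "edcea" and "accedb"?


LCS of "edcea" and "accedb"
DP table:
           a    c    c    e    d    b
      0    0    0    0    0    0    0
  e   0    0    0    0    1    1    1
  d   0    0    0    0    1    2    2
  c   0    0    1    1    1    2    2
  e   0    0    1    1    2    2    2
  a   0    1    1    1    2    2    2
LCS length = dp[5][6] = 2

2


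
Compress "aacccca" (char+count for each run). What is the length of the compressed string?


Input: aacccca
Runs:
  'a' x 2 => "a2"
  'c' x 4 => "c4"
  'a' x 1 => "a1"
Compressed: "a2c4a1"
Compressed length: 6

6


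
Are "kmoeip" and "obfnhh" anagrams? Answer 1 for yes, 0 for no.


Strings: "kmoeip", "obfnhh"
Sorted first:  eikmop
Sorted second: bfhhno
Differ at position 0: 'e' vs 'b' => not anagrams

0


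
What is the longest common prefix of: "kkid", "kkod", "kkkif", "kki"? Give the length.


Words: kkid, kkod, kkkif, kki
  Position 0: all 'k' => match
  Position 1: all 'k' => match
  Position 2: ('i', 'o', 'k', 'i') => mismatch, stop
LCP = "kk" (length 2)

2


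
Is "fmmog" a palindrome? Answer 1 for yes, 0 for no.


Input: fmmog
Reversed: gommf
  Compare pos 0 ('f') with pos 4 ('g'): MISMATCH
  Compare pos 1 ('m') with pos 3 ('o'): MISMATCH
Result: not a palindrome

0


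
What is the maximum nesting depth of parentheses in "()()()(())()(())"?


Input: "()()()(())()(())"
Tracking depth:
  Position 0 '(': depth becomes 1
  Position 1 ')': depth becomes 0
  Position 2 '(': depth becomes 1
  Position 3 ')': depth becomes 0
  Position 4 '(': depth becomes 1
  Position 5 ')': depth becomes 0
  Position 6 '(': depth becomes 1
  Position 7 '(': depth becomes 2
  Position 8 ')': depth becomes 1
  Position 9 ')': depth becomes 0
  Position 10 '(': depth becomes 1
  Position 11 ')': depth becomes 0
  Position 12 '(': depth becomes 1
  Position 13 '(': depth becomes 2
  Position 14 ')': depth becomes 1
  Position 15 ')': depth becomes 0
Maximum depth reached: 2

2


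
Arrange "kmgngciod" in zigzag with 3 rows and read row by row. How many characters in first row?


Zigzag "kmgngciod" into 3 rows:
Placing characters:
  'k' => row 0
  'm' => row 1
  'g' => row 2
  'n' => row 1
  'g' => row 0
  'c' => row 1
  'i' => row 2
  'o' => row 1
  'd' => row 0
Rows:
  Row 0: "kgd"
  Row 1: "mnco"
  Row 2: "gi"
First row length: 3

3


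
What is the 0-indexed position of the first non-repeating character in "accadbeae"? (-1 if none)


Input: accadbeae
Character frequencies:
  'a': 3
  'b': 1
  'c': 2
  'd': 1
  'e': 2
Scanning left to right for freq == 1:
  Position 0 ('a'): freq=3, skip
  Position 1 ('c'): freq=2, skip
  Position 2 ('c'): freq=2, skip
  Position 3 ('a'): freq=3, skip
  Position 4 ('d'): unique! => answer = 4

4


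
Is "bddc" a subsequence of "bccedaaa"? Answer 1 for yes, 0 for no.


Check if "bddc" is a subsequence of "bccedaaa"
Greedy scan:
  Position 0 ('b'): matches sub[0] = 'b'
  Position 1 ('c'): no match needed
  Position 2 ('c'): no match needed
  Position 3 ('e'): no match needed
  Position 4 ('d'): matches sub[1] = 'd'
  Position 5 ('a'): no match needed
  Position 6 ('a'): no match needed
  Position 7 ('a'): no match needed
Only matched 2/4 characters => not a subsequence

0


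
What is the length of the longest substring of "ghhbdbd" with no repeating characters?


Input: "ghhbdbd"
Sliding window (track last position of each char):
  Position 0 ('g'): window [0,0] length 1 -- new best
  Position 1 ('h'): window [0,1] length 2 -- new best
  Position 2 ('h'): repeat (last at 1), move window start to 2
  Position 2 ('h'): window [2,2] length 1
  Position 3 ('b'): window [2,3] length 2
  Position 4 ('d'): window [2,4] length 3 -- new best
  Position 5 ('b'): repeat (last at 3), move window start to 4
  Position 5 ('b'): window [4,5] length 2
  Position 6 ('d'): repeat (last at 4), move window start to 5
  Position 6 ('d'): window [5,6] length 2
Longest substring with no repeats: "hbd" with length 3

3


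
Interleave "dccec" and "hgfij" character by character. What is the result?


Interleaving "dccec" and "hgfij":
  Position 0: 'd' from first, 'h' from second => "dh"
  Position 1: 'c' from first, 'g' from second => "cg"
  Position 2: 'c' from first, 'f' from second => "cf"
  Position 3: 'e' from first, 'i' from second => "ei"
  Position 4: 'c' from first, 'j' from second => "cj"
Result: dhcgcfeicj

dhcgcfeicj


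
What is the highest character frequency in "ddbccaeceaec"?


Input: ddbccaeceaec
Character counts:
  'a': 2
  'b': 1
  'c': 4
  'd': 2
  'e': 3
Maximum frequency: 4

4


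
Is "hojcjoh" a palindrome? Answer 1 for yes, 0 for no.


Input: hojcjoh
Reversed: hojcjoh
  Compare pos 0 ('h') with pos 6 ('h'): match
  Compare pos 1 ('o') with pos 5 ('o'): match
  Compare pos 2 ('j') with pos 4 ('j'): match
Result: palindrome

1


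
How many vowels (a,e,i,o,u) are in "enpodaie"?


Input: enpodaie
Checking each character:
  'e' at position 0: vowel (running total: 1)
  'n' at position 1: consonant
  'p' at position 2: consonant
  'o' at position 3: vowel (running total: 2)
  'd' at position 4: consonant
  'a' at position 5: vowel (running total: 3)
  'i' at position 6: vowel (running total: 4)
  'e' at position 7: vowel (running total: 5)
Total vowels: 5

5


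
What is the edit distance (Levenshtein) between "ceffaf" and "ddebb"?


Computing edit distance: "ceffaf" -> "ddebb"
DP table:
           d    d    e    b    b
      0    1    2    3    4    5
  c   1    1    2    3    4    5
  e   2    2    2    2    3    4
  f   3    3    3    3    3    4
  f   4    4    4    4    4    4
  a   5    5    5    5    5    5
  f   6    6    6    6    6    6
Edit distance = dp[6][5] = 6

6


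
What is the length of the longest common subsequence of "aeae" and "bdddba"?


LCS of "aeae" and "bdddba"
DP table:
           b    d    d    d    b    a
      0    0    0    0    0    0    0
  a   0    0    0    0    0    0    1
  e   0    0    0    0    0    0    1
  a   0    0    0    0    0    0    1
  e   0    0    0    0    0    0    1
LCS length = dp[4][6] = 1

1


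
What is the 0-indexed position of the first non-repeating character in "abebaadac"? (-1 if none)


Input: abebaadac
Character frequencies:
  'a': 4
  'b': 2
  'c': 1
  'd': 1
  'e': 1
Scanning left to right for freq == 1:
  Position 0 ('a'): freq=4, skip
  Position 1 ('b'): freq=2, skip
  Position 2 ('e'): unique! => answer = 2

2


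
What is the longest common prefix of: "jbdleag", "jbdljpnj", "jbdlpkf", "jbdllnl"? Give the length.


Words: jbdleag, jbdljpnj, jbdlpkf, jbdllnl
  Position 0: all 'j' => match
  Position 1: all 'b' => match
  Position 2: all 'd' => match
  Position 3: all 'l' => match
  Position 4: ('e', 'j', 'p', 'l') => mismatch, stop
LCP = "jbdl" (length 4)

4


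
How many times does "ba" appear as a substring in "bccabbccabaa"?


Searching for "ba" in "bccabbccabaa"
Scanning each position:
  Position 0: "bc" => no
  Position 1: "cc" => no
  Position 2: "ca" => no
  Position 3: "ab" => no
  Position 4: "bb" => no
  Position 5: "bc" => no
  Position 6: "cc" => no
  Position 7: "ca" => no
  Position 8: "ab" => no
  Position 9: "ba" => MATCH
  Position 10: "aa" => no
Total occurrences: 1

1


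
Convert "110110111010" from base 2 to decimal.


Input: "110110111010" in base 2
Positional expansion:
  Digit '1' (value 1) x 2^11 = 2048
  Digit '1' (value 1) x 2^10 = 1024
  Digit '0' (value 0) x 2^9 = 0
  Digit '1' (value 1) x 2^8 = 256
  Digit '1' (value 1) x 2^7 = 128
  Digit '0' (value 0) x 2^6 = 0
  Digit '1' (value 1) x 2^5 = 32
  Digit '1' (value 1) x 2^4 = 16
  Digit '1' (value 1) x 2^3 = 8
  Digit '0' (value 0) x 2^2 = 0
  Digit '1' (value 1) x 2^1 = 2
  Digit '0' (value 0) x 2^0 = 0
Sum = 3514

3514


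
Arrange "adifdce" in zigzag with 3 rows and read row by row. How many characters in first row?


Zigzag "adifdce" into 3 rows:
Placing characters:
  'a' => row 0
  'd' => row 1
  'i' => row 2
  'f' => row 1
  'd' => row 0
  'c' => row 1
  'e' => row 2
Rows:
  Row 0: "ad"
  Row 1: "dfc"
  Row 2: "ie"
First row length: 2

2


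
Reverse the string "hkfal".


Input: hkfal
Reading characters right to left:
  Position 4: 'l'
  Position 3: 'a'
  Position 2: 'f'
  Position 1: 'k'
  Position 0: 'h'
Reversed: lafkh

lafkh


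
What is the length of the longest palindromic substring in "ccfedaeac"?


Input: "ccfedaeac"
Checking substrings for palindromes:
  [5:8] "aea" (len 3) => palindrome
  [0:2] "cc" (len 2) => palindrome
Longest palindromic substring: "aea" with length 3

3


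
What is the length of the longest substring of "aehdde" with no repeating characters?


Input: "aehdde"
Sliding window (track last position of each char):
  Position 0 ('a'): window [0,0] length 1 -- new best
  Position 1 ('e'): window [0,1] length 2 -- new best
  Position 2 ('h'): window [0,2] length 3 -- new best
  Position 3 ('d'): window [0,3] length 4 -- new best
  Position 4 ('d'): repeat (last at 3), move window start to 4
  Position 4 ('d'): window [4,4] length 1
  Position 5 ('e'): window [4,5] length 2
Longest substring with no repeats: "aehd" with length 4

4


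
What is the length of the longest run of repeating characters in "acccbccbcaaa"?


Input: "acccbccbcaaa"
Scanning for longest run:
  Position 1 ('c'): new char, reset run to 1
  Position 2 ('c'): continues run of 'c', length=2
  Position 3 ('c'): continues run of 'c', length=3
  Position 4 ('b'): new char, reset run to 1
  Position 5 ('c'): new char, reset run to 1
  Position 6 ('c'): continues run of 'c', length=2
  Position 7 ('b'): new char, reset run to 1
  Position 8 ('c'): new char, reset run to 1
  Position 9 ('a'): new char, reset run to 1
  Position 10 ('a'): continues run of 'a', length=2
  Position 11 ('a'): continues run of 'a', length=3
Longest run: 'c' with length 3

3


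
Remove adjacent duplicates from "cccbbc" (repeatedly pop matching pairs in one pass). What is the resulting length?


Input: cccbbc
Stack-based adjacent duplicate removal:
  Read 'c': push. Stack: c
  Read 'c': matches stack top 'c' => pop. Stack: (empty)
  Read 'c': push. Stack: c
  Read 'b': push. Stack: cb
  Read 'b': matches stack top 'b' => pop. Stack: c
  Read 'c': matches stack top 'c' => pop. Stack: (empty)
Final stack: "" (length 0)

0


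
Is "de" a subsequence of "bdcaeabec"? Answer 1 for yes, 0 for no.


Check if "de" is a subsequence of "bdcaeabec"
Greedy scan:
  Position 0 ('b'): no match needed
  Position 1 ('d'): matches sub[0] = 'd'
  Position 2 ('c'): no match needed
  Position 3 ('a'): no match needed
  Position 4 ('e'): matches sub[1] = 'e'
  Position 5 ('a'): no match needed
  Position 6 ('b'): no match needed
  Position 7 ('e'): no match needed
  Position 8 ('c'): no match needed
All 2 characters matched => is a subsequence

1


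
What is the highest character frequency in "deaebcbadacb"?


Input: deaebcbadacb
Character counts:
  'a': 3
  'b': 3
  'c': 2
  'd': 2
  'e': 2
Maximum frequency: 3

3


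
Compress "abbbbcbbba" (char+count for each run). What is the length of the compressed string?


Input: abbbbcbbba
Runs:
  'a' x 1 => "a1"
  'b' x 4 => "b4"
  'c' x 1 => "c1"
  'b' x 3 => "b3"
  'a' x 1 => "a1"
Compressed: "a1b4c1b3a1"
Compressed length: 10

10


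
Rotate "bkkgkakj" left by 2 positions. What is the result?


Input: "bkkgkakj", rotate left by 2
First 2 characters: "bk"
Remaining characters: "kgkakj"
Concatenate remaining + first: "kgkakj" + "bk" = "kgkakjbk"

kgkakjbk


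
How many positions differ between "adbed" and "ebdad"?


Comparing "adbed" and "ebdad" position by position:
  Position 0: 'a' vs 'e' => DIFFER
  Position 1: 'd' vs 'b' => DIFFER
  Position 2: 'b' vs 'd' => DIFFER
  Position 3: 'e' vs 'a' => DIFFER
  Position 4: 'd' vs 'd' => same
Positions that differ: 4

4


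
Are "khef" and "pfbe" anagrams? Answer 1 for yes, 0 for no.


Strings: "khef", "pfbe"
Sorted first:  efhk
Sorted second: befp
Differ at position 0: 'e' vs 'b' => not anagrams

0


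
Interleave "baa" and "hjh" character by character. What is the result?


Interleaving "baa" and "hjh":
  Position 0: 'b' from first, 'h' from second => "bh"
  Position 1: 'a' from first, 'j' from second => "aj"
  Position 2: 'a' from first, 'h' from second => "ah"
Result: bhajah

bhajah


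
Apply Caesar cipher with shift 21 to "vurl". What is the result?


Caesar cipher: shift "vurl" by 21
  'v' (pos 21) + 21 = pos 16 = 'q'
  'u' (pos 20) + 21 = pos 15 = 'p'
  'r' (pos 17) + 21 = pos 12 = 'm'
  'l' (pos 11) + 21 = pos 6 = 'g'
Result: qpmg

qpmg


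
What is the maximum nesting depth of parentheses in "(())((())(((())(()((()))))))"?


Input: "(())((())(((())(()((()))))))"
Tracking depth:
  Position 0 '(': depth becomes 1
  Position 1 '(': depth becomes 2
  Position 2 ')': depth becomes 1
  Position 3 ')': depth becomes 0
  Position 4 '(': depth becomes 1
  Position 5 '(': depth becomes 2
  Position 6 '(': depth becomes 3
  Position 7 ')': depth becomes 2
  Position 8 ')': depth becomes 1
  Position 9 '(': depth becomes 2
  Position 10 '(': depth becomes 3
  Position 11 '(': depth becomes 4
  Position 12 '(': depth becomes 5
  Position 13 ')': depth becomes 4
  Position 14 ')': depth becomes 3
  Position 15 '(': depth becomes 4
  Position 16 '(': depth becomes 5
  Position 17 ')': depth becomes 4
  Position 18 '(': depth becomes 5
  Position 19 '(': depth becomes 6
  Position 20 '(': depth becomes 7
  Position 21 ')': depth becomes 6
  Position 22 ')': depth becomes 5
  Position 23 ')': depth becomes 4
  Position 24 ')': depth becomes 3
  Position 25 ')': depth becomes 2
  Position 26 ')': depth becomes 1
  Position 27 ')': depth becomes 0
Maximum depth reached: 7

7


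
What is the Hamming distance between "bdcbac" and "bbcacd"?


Comparing "bdcbac" and "bbcacd" position by position:
  Position 0: 'b' vs 'b' => same
  Position 1: 'd' vs 'b' => differ
  Position 2: 'c' vs 'c' => same
  Position 3: 'b' vs 'a' => differ
  Position 4: 'a' vs 'c' => differ
  Position 5: 'c' vs 'd' => differ
Total differences (Hamming distance): 4

4


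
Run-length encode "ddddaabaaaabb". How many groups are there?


Input: ddddaabaaaabb
Scanning for consecutive runs:
  Group 1: 'd' x 4 (positions 0-3)
  Group 2: 'a' x 2 (positions 4-5)
  Group 3: 'b' x 1 (positions 6-6)
  Group 4: 'a' x 4 (positions 7-10)
  Group 5: 'b' x 2 (positions 11-12)
Total groups: 5

5


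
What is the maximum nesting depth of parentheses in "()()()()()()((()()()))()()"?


Input: "()()()()()()((()()()))()()"
Tracking depth:
  Position 0 '(': depth becomes 1
  Position 1 ')': depth becomes 0
  Position 2 '(': depth becomes 1
  Position 3 ')': depth becomes 0
  Position 4 '(': depth becomes 1
  Position 5 ')': depth becomes 0
  Position 6 '(': depth becomes 1
  Position 7 ')': depth becomes 0
  Position 8 '(': depth becomes 1
  Position 9 ')': depth becomes 0
  Position 10 '(': depth becomes 1
  Position 11 ')': depth becomes 0
  Position 12 '(': depth becomes 1
  Position 13 '(': depth becomes 2
  Position 14 '(': depth becomes 3
  Position 15 ')': depth becomes 2
  Position 16 '(': depth becomes 3
  Position 17 ')': depth becomes 2
  Position 18 '(': depth becomes 3
  Position 19 ')': depth becomes 2
  Position 20 ')': depth becomes 1
  Position 21 ')': depth becomes 0
  Position 22 '(': depth becomes 1
  Position 23 ')': depth becomes 0
  Position 24 '(': depth becomes 1
  Position 25 ')': depth becomes 0
Maximum depth reached: 3

3


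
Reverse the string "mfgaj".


Input: mfgaj
Reading characters right to left:
  Position 4: 'j'
  Position 3: 'a'
  Position 2: 'g'
  Position 1: 'f'
  Position 0: 'm'
Reversed: jagfm

jagfm


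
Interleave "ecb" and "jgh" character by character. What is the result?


Interleaving "ecb" and "jgh":
  Position 0: 'e' from first, 'j' from second => "ej"
  Position 1: 'c' from first, 'g' from second => "cg"
  Position 2: 'b' from first, 'h' from second => "bh"
Result: ejcgbh

ejcgbh


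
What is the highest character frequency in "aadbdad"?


Input: aadbdad
Character counts:
  'a': 3
  'b': 1
  'd': 3
Maximum frequency: 3

3


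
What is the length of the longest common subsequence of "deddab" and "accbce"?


LCS of "deddab" and "accbce"
DP table:
           a    c    c    b    c    e
      0    0    0    0    0    0    0
  d   0    0    0    0    0    0    0
  e   0    0    0    0    0    0    1
  d   0    0    0    0    0    0    1
  d   0    0    0    0    0    0    1
  a   0    1    1    1    1    1    1
  b   0    1    1    1    2    2    2
LCS length = dp[6][6] = 2

2


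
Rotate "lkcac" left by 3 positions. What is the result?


Input: "lkcac", rotate left by 3
First 3 characters: "lkc"
Remaining characters: "ac"
Concatenate remaining + first: "ac" + "lkc" = "aclkc"

aclkc


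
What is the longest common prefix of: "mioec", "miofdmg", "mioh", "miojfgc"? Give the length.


Words: mioec, miofdmg, mioh, miojfgc
  Position 0: all 'm' => match
  Position 1: all 'i' => match
  Position 2: all 'o' => match
  Position 3: ('e', 'f', 'h', 'j') => mismatch, stop
LCP = "mio" (length 3)

3


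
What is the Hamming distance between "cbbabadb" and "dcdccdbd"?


Comparing "cbbabadb" and "dcdccdbd" position by position:
  Position 0: 'c' vs 'd' => differ
  Position 1: 'b' vs 'c' => differ
  Position 2: 'b' vs 'd' => differ
  Position 3: 'a' vs 'c' => differ
  Position 4: 'b' vs 'c' => differ
  Position 5: 'a' vs 'd' => differ
  Position 6: 'd' vs 'b' => differ
  Position 7: 'b' vs 'd' => differ
Total differences (Hamming distance): 8

8


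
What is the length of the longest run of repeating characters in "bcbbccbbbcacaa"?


Input: "bcbbccbbbcacaa"
Scanning for longest run:
  Position 1 ('c'): new char, reset run to 1
  Position 2 ('b'): new char, reset run to 1
  Position 3 ('b'): continues run of 'b', length=2
  Position 4 ('c'): new char, reset run to 1
  Position 5 ('c'): continues run of 'c', length=2
  Position 6 ('b'): new char, reset run to 1
  Position 7 ('b'): continues run of 'b', length=2
  Position 8 ('b'): continues run of 'b', length=3
  Position 9 ('c'): new char, reset run to 1
  Position 10 ('a'): new char, reset run to 1
  Position 11 ('c'): new char, reset run to 1
  Position 12 ('a'): new char, reset run to 1
  Position 13 ('a'): continues run of 'a', length=2
Longest run: 'b' with length 3

3


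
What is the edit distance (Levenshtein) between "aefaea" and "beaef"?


Computing edit distance: "aefaea" -> "beaef"
DP table:
           b    e    a    e    f
      0    1    2    3    4    5
  a   1    1    2    2    3    4
  e   2    2    1    2    2    3
  f   3    3    2    2    3    2
  a   4    4    3    2    3    3
  e   5    5    4    3    2    3
  a   6    6    5    4    3    3
Edit distance = dp[6][5] = 3

3


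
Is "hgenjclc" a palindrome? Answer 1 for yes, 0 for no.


Input: hgenjclc
Reversed: clcjnegh
  Compare pos 0 ('h') with pos 7 ('c'): MISMATCH
  Compare pos 1 ('g') with pos 6 ('l'): MISMATCH
  Compare pos 2 ('e') with pos 5 ('c'): MISMATCH
  Compare pos 3 ('n') with pos 4 ('j'): MISMATCH
Result: not a palindrome

0


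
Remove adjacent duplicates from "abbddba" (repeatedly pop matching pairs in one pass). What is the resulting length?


Input: abbddba
Stack-based adjacent duplicate removal:
  Read 'a': push. Stack: a
  Read 'b': push. Stack: ab
  Read 'b': matches stack top 'b' => pop. Stack: a
  Read 'd': push. Stack: ad
  Read 'd': matches stack top 'd' => pop. Stack: a
  Read 'b': push. Stack: ab
  Read 'a': push. Stack: aba
Final stack: "aba" (length 3)

3


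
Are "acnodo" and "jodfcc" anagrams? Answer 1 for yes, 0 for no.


Strings: "acnodo", "jodfcc"
Sorted first:  acdnoo
Sorted second: ccdfjo
Differ at position 0: 'a' vs 'c' => not anagrams

0


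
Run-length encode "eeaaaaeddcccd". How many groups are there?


Input: eeaaaaeddcccd
Scanning for consecutive runs:
  Group 1: 'e' x 2 (positions 0-1)
  Group 2: 'a' x 4 (positions 2-5)
  Group 3: 'e' x 1 (positions 6-6)
  Group 4: 'd' x 2 (positions 7-8)
  Group 5: 'c' x 3 (positions 9-11)
  Group 6: 'd' x 1 (positions 12-12)
Total groups: 6

6


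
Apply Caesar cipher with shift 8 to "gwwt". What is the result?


Caesar cipher: shift "gwwt" by 8
  'g' (pos 6) + 8 = pos 14 = 'o'
  'w' (pos 22) + 8 = pos 4 = 'e'
  'w' (pos 22) + 8 = pos 4 = 'e'
  't' (pos 19) + 8 = pos 1 = 'b'
Result: oeeb

oeeb


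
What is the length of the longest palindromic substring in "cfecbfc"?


Input: "cfecbfc"
Checking substrings for palindromes:
  No multi-char palindromic substrings found
Longest palindromic substring: "c" with length 1

1


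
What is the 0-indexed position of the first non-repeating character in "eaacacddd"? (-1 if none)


Input: eaacacddd
Character frequencies:
  'a': 3
  'c': 2
  'd': 3
  'e': 1
Scanning left to right for freq == 1:
  Position 0 ('e'): unique! => answer = 0

0


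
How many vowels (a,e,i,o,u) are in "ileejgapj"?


Input: ileejgapj
Checking each character:
  'i' at position 0: vowel (running total: 1)
  'l' at position 1: consonant
  'e' at position 2: vowel (running total: 2)
  'e' at position 3: vowel (running total: 3)
  'j' at position 4: consonant
  'g' at position 5: consonant
  'a' at position 6: vowel (running total: 4)
  'p' at position 7: consonant
  'j' at position 8: consonant
Total vowels: 4

4


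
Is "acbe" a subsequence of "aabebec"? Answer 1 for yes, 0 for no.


Check if "acbe" is a subsequence of "aabebec"
Greedy scan:
  Position 0 ('a'): matches sub[0] = 'a'
  Position 1 ('a'): no match needed
  Position 2 ('b'): no match needed
  Position 3 ('e'): no match needed
  Position 4 ('b'): no match needed
  Position 5 ('e'): no match needed
  Position 6 ('c'): matches sub[1] = 'c'
Only matched 2/4 characters => not a subsequence

0


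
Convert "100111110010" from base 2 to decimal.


Input: "100111110010" in base 2
Positional expansion:
  Digit '1' (value 1) x 2^11 = 2048
  Digit '0' (value 0) x 2^10 = 0
  Digit '0' (value 0) x 2^9 = 0
  Digit '1' (value 1) x 2^8 = 256
  Digit '1' (value 1) x 2^7 = 128
  Digit '1' (value 1) x 2^6 = 64
  Digit '1' (value 1) x 2^5 = 32
  Digit '1' (value 1) x 2^4 = 16
  Digit '0' (value 0) x 2^3 = 0
  Digit '0' (value 0) x 2^2 = 0
  Digit '1' (value 1) x 2^1 = 2
  Digit '0' (value 0) x 2^0 = 0
Sum = 2546

2546


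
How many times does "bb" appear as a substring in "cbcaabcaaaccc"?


Searching for "bb" in "cbcaabcaaaccc"
Scanning each position:
  Position 0: "cb" => no
  Position 1: "bc" => no
  Position 2: "ca" => no
  Position 3: "aa" => no
  Position 4: "ab" => no
  Position 5: "bc" => no
  Position 6: "ca" => no
  Position 7: "aa" => no
  Position 8: "aa" => no
  Position 9: "ac" => no
  Position 10: "cc" => no
  Position 11: "cc" => no
Total occurrences: 0

0
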